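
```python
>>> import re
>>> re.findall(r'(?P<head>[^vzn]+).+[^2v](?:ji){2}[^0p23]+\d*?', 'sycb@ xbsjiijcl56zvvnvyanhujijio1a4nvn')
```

['sycb@ xbsjiijcl56']

One capturing group, so `findall` returns just the captured substring from the one match — 1 in all.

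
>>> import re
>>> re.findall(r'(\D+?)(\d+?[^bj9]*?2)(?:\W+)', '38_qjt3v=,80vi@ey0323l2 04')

[('_qjt', '3v=,80vi@ey0323l2')]

The pattern matches one or more of a non-digit (lazy) (captured); then one or more of a digit (lazy), then zero or more of any character except [bj9] (lazy), then a literal '2' (captured); then one or more of a non-word character (non-capturing group).
Multiple groups make `findall` return tuples — one 2-tuple for the one match.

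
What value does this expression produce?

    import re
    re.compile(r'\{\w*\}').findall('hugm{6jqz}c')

Walking the string: at [4:10] → '{6jqz}'.
No capturing groups, so `findall` returns the 1 full match string.

['{6jqz}']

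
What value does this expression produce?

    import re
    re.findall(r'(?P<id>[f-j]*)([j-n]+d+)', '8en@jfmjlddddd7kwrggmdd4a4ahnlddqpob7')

[('jf', 'mjlddddd'), ('gg', 'mdd'), ('h', 'nldd')]

Pattern: zero or more of a character in [f-j] (captured as 'id'); then one or more of a character in [j-n], then one or more of a literal 'd' (captured).
Scanning left to right: at [4:14] match 'jfmjlddddd', groups = ('jf', 'mjlddddd'); at [18:23] match 'ggmdd', groups = ('gg', 'mdd'); at [27:32] match 'hnldd', groups = ('h', 'nldd').
2 groups means each result is a tuple of 2 captured strings — 3 here.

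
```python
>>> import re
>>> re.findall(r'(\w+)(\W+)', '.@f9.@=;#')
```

[('f9', '.@=;#')]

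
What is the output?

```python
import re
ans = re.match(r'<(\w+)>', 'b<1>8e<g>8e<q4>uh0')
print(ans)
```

None

`re.match` won't scan ahead — the pattern has to work from the very first character.
Here position 0 doesn't satisfy it, so the call returns None.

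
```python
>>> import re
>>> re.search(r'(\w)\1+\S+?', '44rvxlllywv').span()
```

(0, 3)

`\1` is not a pattern — it's the concrete string captured by group 1, re-applied verbatim.
Unlike `match`, `search` isn't anchored — it looks for the pattern anywhere in the string.
The match spans [0:3] → '44r'.
Captured: group 1 = '4'.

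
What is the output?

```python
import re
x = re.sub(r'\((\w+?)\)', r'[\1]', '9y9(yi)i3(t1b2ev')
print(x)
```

9y9[yi]i3(t1b2ev

The replacement refers to a captured group, so each match is rewritten using its own captured text.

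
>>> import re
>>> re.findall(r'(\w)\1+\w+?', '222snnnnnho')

The backreference `\1` re-matches whatever the first group consumed, character for character.
Scanning left to right: at [0:4] match '222s', group 1 = '2'; at [4:10] match 'nnnnnh', group 1 = 'n'.
With a single group, `findall` returns only what that group captured — 2 items.

['2', 'n']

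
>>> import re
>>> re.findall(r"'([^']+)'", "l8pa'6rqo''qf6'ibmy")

With a single group, `findall` returns only what that group captured — 2 items.

['6rqo', 'qf6']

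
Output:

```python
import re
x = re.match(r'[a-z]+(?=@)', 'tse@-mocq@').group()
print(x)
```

tse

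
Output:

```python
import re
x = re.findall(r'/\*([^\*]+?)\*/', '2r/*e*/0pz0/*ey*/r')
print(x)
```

['e', 'ey']

With a single group, `findall` returns only what that group captured — 2 items.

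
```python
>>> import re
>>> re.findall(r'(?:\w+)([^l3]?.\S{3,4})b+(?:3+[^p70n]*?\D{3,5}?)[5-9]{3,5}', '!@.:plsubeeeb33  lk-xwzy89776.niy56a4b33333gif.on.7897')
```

['beee', '56a4']

With a single group, `findall` returns only what that group captured — 2 items.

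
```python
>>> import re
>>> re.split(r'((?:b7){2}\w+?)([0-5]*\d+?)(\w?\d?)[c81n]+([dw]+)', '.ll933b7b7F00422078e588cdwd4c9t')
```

Pattern: the literal 'b7' repeated 2 times, then one or more of a word character (lazy) (captured); then zero or more of a character in [0-5], then one or more of a digit (lazy) (captured); then optionally a word character, then optionally a digit (captured); then one or more of one of [c81n]; then one or more of one of [dw] (captured).
A `+?`/`*?`/`{m,n}?` starts at its minimum and grows only as far as needed for what follows to match.
Matches to split on: at [6:27] → 'b7b7F00422078e588cdwd'.
`re.split` interleaves the captured-group text with the surrounding fragments.

['.ll933', 'b7b7F', '00422078', 'e5', 'dwd', '4c9t']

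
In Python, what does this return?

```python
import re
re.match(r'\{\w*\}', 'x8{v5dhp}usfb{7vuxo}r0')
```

With `match`, the pattern is implicitly anchored at the beginning.
Here the pattern fails at index 0, so the call returns None.

None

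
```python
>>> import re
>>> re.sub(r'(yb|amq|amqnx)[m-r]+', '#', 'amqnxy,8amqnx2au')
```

'#xy,8#x2au'

`sub` substitutes '#' at each match site.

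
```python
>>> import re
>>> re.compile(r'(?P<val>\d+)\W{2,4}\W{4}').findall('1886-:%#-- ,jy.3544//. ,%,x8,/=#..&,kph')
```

Pattern: one or more of a digit (captured as 'val'); then 2 to 4 of a non-word character, then exactly 4 of a non-word character.
Scanning left to right: at [0:12] match '1886-:%#-- ,', group 1 = '1886'; at [15:26] match '3544//. ,%,', group 1 = '3544'; at [27:36] match '8,/=#..&,', group 1 = '8'.
`findall` collects group 1 from each match (3 total).

['1886', '3544', '8']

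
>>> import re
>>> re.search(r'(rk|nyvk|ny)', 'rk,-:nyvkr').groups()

('rk',)

The match spans [0:2] → 'rk'.
Captured: group 1 = 'rk'.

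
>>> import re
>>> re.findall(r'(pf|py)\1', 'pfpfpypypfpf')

['pf', 'py', 'pf']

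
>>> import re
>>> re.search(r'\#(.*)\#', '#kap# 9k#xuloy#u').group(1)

`re.search` scans for the first position where the pattern succeeds.
The match spans [0:15] → '#kap# 9k#xuloy#'.
Captured: group 1 = 'kap# 9k#xuloy'.

'kap# 9k#xuloy'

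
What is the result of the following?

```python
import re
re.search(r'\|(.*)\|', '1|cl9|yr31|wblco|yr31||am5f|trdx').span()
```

`re.search` scans for the first position where the pattern succeeds.
The match spans [1:28] → '|cl9|yr31|wblco|yr31||am5f|'.
Captured: group 1 = 'cl9|yr31|wblco|yr31||am5f'.

(1, 28)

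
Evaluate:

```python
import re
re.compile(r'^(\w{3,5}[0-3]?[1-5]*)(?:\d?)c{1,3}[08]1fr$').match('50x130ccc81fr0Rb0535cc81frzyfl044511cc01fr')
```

None

With `match`, the pattern is implicitly anchored at the beginning.
Here the pattern fails at index 0, so the call returns None.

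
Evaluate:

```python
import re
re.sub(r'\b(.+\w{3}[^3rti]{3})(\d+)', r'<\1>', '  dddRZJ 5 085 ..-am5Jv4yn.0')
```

'  <dddRZJ 5 085 ..-am5Jv4yn.>'

This matches a word boundary (`\b`, zero-width); then one or more of any character, then exactly 3 of a word character, then exactly 3 of any character except [3rti] (captured); then one or more of a digit (captured).
Matches: at [2:28] → 'dddRZJ 5 085 ..-am5Jv4yn.0'.
`\1` in the replacement pulls in group 1's text for each match.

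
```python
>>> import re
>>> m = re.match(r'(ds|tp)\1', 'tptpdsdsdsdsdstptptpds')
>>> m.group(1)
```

'tp'

The match spans [0:4] → 'tptp'.
Captured: group 1 = 'tp'.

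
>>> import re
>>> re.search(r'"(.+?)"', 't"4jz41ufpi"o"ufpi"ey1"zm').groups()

With the lazy modifier that quantifier settles for the fewest repetitions that let the rest of the pattern succeed (the atoms after it are unaffected and can still be greedy).
Unlike `match`, `search` isn't anchored — it looks for the pattern anywhere in the string.
The match spans [1:12] → '"4jz41ufpi"'.
Captured: group 1 = '4jz41ufpi'.

('4jz41ufpi',)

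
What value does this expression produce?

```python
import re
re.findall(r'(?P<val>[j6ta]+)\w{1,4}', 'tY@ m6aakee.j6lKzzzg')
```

['t', '6aa', 'j6']

The pattern matches one or more of one of [j6ta] (captured as 'val'); then 1 to 4 of a word character.
Matches: at [0:2] match 'tY', group 1 = 't'; at [5:11] match '6aakee', group 1 = '6aa'; at [12:18] match 'j6lKzz', group 1 = 'j6'.
With a single group, `findall` returns only what that group captured — 3 items.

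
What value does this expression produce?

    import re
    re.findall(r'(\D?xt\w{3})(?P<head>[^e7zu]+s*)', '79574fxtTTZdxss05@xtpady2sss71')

[('fxtTTZ', 'dxss05@xtpady2sss')]

The pattern matches optionally a non-digit, then the literal 'xt', then exactly 3 of a word character (captured); then one or more of any character except [e7zu], then zero or more of the literal 's' (captured as 'head').
Walking the string: at [5:28] match 'fxtTTZdxss05@xtpady2sss', groups = ('fxtTTZ', 'dxss05@xtpady2sss').
`findall` packs the 2 group values into a tuple for every match.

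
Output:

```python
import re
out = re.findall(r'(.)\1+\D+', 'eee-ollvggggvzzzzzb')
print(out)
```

`\1` is not a pattern — it's the concrete string captured by group 1, re-applied verbatim.
With a single group, `findall` returns only what that group captured — 1 item.

['e']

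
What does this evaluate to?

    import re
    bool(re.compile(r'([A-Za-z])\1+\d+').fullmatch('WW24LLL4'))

For `fullmatch`, every character of the input must be accounted for by the pattern.
Here the string isn't matched end-to-end, so the call returns None, and `bool(None)` is False.

False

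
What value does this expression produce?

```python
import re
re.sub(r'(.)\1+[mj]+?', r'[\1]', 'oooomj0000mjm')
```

'[o]j[0]jm'

The backreference `\1` re-matches whatever the first group consumed, character for character.
Matches: at [0:5] → 'oooom'; at [6:11] → '0000m'.
The replacement refers to a captured group, so each match is rewritten using its own captured text.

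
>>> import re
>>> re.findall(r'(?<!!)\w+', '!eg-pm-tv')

The negative lookaround is zero-width — it rules out positions where the adjacent text would match, without consuming anything.
Scanning left to right: at [2:3] → 'g'; at [4:6] → 'pm'; at [7:9] → 'tv'.
`findall` yields the raw match text (3 of them) because the pattern has no groups.

['g', 'pm', 'tv']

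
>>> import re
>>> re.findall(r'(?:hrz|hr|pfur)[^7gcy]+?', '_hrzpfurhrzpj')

['hrzp', 'hrzp']

`|` is ordered: at each position the engine commits to the first alternative that works.
Scanning left to right: at [1:5] → 'hrzp'; at [8:12] → 'hrzp'.
No capturing groups, so `findall` returns the 2 full match strings.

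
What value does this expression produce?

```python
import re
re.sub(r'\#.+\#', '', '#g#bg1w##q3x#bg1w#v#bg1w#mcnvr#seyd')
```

'seyd'

Matches: at [0:31] → '#g#bg1w##q3x#bg1w#v#bg1w#mcnvr#'.
Each match is replaced by ''.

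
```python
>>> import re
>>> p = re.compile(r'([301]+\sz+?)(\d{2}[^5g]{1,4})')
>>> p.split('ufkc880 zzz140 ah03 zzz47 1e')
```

Pattern: one or more of one of [301], then whitespace, then one or more of a literal 'z' (lazy) (captured); then exactly 2 of a digit, then 1 to 4 of any character except [5g] (captured).
Matches to split on: at [6:17] → '0 zzz140 ah'; at [17:28] → '03 zzz47 1e'.
`re.split` interleaves the captured-group text with the surrounding fragments.

['ufkc88', '0 zzz', '140 ah', '', '03 zzz', '47 1e', '']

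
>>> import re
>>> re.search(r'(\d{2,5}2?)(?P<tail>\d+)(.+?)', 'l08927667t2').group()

The match spans [1:10] → '08927667t'.

'08927667t'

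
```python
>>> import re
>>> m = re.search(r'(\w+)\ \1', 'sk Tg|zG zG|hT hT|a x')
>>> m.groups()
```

The backreference `\1` re-matches whatever the first group consumed, character for character.
`re.search` scans for the first position where the pattern succeeds.
The match spans [6:11] → 'zG zG'.
Captured: group 1 = 'zG'.

('zG',)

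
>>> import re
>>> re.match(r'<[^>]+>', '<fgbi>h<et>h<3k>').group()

'<fgbi>'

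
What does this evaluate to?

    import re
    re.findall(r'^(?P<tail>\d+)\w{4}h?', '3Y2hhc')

This matches anchored at the start of the string; then one or more of a digit (captured as 'tail'); then exactly 4 of a word character, then optionally a literal 'h'.
Matches: at [0:5] match '3Y2hh', group 1 = '3'.
One capturing group, so `findall` returns just the captured substring from the one match — 1 in all.

['3']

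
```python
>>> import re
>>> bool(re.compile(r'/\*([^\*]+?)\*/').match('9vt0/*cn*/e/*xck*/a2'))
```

False

With `match`, the pattern is implicitly anchored at the beginning.
Here the pattern fails at index 0, so the call returns None, and `bool(None)` is False.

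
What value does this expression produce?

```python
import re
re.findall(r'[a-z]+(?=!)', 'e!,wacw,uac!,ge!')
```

The positive lookaround only admits positions where the adjacent text matches; those characters stay outside the span.
`findall` yields the raw match text (3 of them) because the pattern has no groups.

['e', 'uac', 'ge']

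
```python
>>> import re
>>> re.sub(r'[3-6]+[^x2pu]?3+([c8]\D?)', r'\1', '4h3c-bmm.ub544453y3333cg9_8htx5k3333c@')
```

`\1` in the replacement pulls in group 1's text for each match.

'c-bmm.ubcg9_8htxc@'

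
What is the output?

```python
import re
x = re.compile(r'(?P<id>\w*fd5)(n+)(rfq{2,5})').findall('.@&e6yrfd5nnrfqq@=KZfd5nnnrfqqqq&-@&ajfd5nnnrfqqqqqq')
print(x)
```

[('e6yrfd5', 'nn', 'rfqq'), ('KZfd5', 'nnn', 'rfqqqq'), ('ajfd5', 'nnn', 'rfqqqqq')]

Pattern: zero or more of a word character, then the literal 'fd5' (captured as 'id'); then one or more of a literal 'n' (captured); then the literal 'rf', then 2 to 5 of the literal 'q' (captured).
Walking the string: at [3:16] match 'e6yrfd5nnrfqq', groups = ('e6yrfd5', 'nn', 'rfqq'); at [18:32] match 'KZfd5nnnrfqqqq', groups = ('KZfd5', 'nnn', 'rfqqqq'); at [36:51] match 'ajfd5nnnrfqqqqq', groups = ('ajfd5', 'nnn', 'rfqqqqq').
With 3 capturing groups, `findall` returns a 3-tuple per match.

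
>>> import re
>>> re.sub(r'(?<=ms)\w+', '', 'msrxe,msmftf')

'ms,ms'

The positive lookaround only admits positions where the adjacent text matches; those characters stay outside the span.
Every occurrence is swapped for ''.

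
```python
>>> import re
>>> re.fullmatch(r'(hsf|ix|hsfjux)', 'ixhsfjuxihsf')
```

None

`re.fullmatch` is like wrapping the pattern in `^…$` (in single-line mode).
Here there's no way to consume every character, so the call returns None.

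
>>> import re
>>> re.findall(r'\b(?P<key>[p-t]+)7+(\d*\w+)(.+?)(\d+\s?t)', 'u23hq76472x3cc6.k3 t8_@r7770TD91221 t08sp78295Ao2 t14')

[('r', '0TD91221', ' t08sp78295Ao', '2 t')]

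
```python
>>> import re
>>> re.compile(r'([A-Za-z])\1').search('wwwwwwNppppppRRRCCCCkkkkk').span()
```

(0, 2)

`\1` has to match the exact text group 1 already captured.
Unlike `match`, `search` isn't anchored — it looks for the pattern anywhere in the string.
The match spans [0:2] → 'ww'.
Captured: group 1 = 'w'.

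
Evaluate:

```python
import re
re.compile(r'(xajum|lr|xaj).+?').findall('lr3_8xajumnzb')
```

['lr', 'xajum']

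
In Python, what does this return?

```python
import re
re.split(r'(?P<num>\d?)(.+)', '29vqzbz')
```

The pattern matches optionally a digit (captured as 'num'); then one or more of any character (captured).
Matches to split on: at [0:7] → '29vqzbz'.
With a capturing group present, the delimiter's captured portion is kept in the result list.

['', '2', '9vqzbz', '']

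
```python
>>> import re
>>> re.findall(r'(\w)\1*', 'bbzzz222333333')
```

['b', 'z', '2', '3']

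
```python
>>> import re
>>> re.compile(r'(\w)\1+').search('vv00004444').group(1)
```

`\1` is not a pattern — it's the concrete string captured by group 1, re-applied verbatim.
`search` walks the string left to right and returns the first match it finds.
The match spans [0:2] → 'vv'.
Captured: group 1 = 'v'.

'v'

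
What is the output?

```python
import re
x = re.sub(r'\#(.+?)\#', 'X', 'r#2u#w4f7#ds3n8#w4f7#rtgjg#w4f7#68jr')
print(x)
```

Lazy quantifiers expand one character at a time until the remainder of the pattern can match.
Every occurrence is swapped for 'X'.

rXw4f7Xw4f7Xw4f7#68jr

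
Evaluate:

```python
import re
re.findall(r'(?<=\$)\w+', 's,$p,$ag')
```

['p', 'ag']

The lookaround is zero-width — it requires the adjacent text to match without consuming it, so the asserted text isn't part of the match.
`findall` yields the raw match text (2 of them) because the pattern has no groups.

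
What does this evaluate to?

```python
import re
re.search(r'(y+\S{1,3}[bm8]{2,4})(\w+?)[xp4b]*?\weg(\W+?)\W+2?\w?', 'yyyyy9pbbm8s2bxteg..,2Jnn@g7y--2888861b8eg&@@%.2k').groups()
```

('yyyyy9pbbm8', 's2', '.')

The match spans [0:23] → 'yyyyy9pbbm8s2bxteg..,2J'.
Captured: group 1 = 'yyyyy9pbbm8', group 2 = 's2', group 3 = '.'.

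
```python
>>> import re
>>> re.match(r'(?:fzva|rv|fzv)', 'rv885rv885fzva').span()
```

`re.match` only tries the pattern at the start of the string.
The match spans [0:2] → 'rv'.

(0, 2)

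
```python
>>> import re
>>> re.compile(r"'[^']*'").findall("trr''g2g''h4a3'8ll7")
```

["''", "''"]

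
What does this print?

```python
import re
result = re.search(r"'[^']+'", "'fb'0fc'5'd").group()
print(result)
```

`re.search` tries every starting position until one works.
The match spans [0:4] → "'fb'".

'fb'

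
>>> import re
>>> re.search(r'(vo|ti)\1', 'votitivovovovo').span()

(2, 6)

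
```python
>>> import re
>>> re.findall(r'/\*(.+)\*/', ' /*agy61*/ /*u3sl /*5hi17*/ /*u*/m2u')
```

['agy61*/ /*u3sl /*5hi17*/ /*u']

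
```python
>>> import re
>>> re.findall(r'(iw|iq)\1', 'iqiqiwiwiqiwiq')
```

['iq', 'iw']

A backreference is literal: `\1` must see the identical characters the first group matched.
Because there's exactly one group, `findall` drops the full match and keeps group 1 from each hit.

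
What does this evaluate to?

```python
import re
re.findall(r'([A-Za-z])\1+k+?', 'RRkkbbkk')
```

['R', 'b']

A backreference is literal: `\1` must see the identical characters the first group matched.
One capturing group, so `findall` returns just the captured substring from each match — 2 in all.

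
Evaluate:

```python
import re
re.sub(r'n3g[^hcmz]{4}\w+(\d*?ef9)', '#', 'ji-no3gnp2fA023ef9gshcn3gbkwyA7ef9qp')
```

Pattern: the literal 'n3g', then exactly 4 of any character except [hcmz], then one or more of a word character; then zero or more of a digit (lazy), then the literal 'ef9' (captured).
Every occurrence is swapped for '#'.

'ji-no3gnp2fA023ef9gshc#qp'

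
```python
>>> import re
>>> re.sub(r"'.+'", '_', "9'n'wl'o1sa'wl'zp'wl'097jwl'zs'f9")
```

'9_f9'

Matches: at [1:31] → "'n'wl'o1sa'wl'zp'wl'097jwl'zs'".
`sub` substitutes '_' at each match site.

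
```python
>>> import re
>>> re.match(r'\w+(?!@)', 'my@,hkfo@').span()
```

The negative lookaround is zero-width — it rules out positions where the adjacent text would match, without consuming anything.
`re.match` won't scan ahead — the pattern has to work from the very first character.
The match spans [0:1] → 'm'.

(0, 1)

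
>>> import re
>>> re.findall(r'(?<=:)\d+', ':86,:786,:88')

['86', '786', '88']

The positive lookaround only admits positions where the adjacent text matches; those characters stay outside the span.
Scanning left to right: at [1:3] → '86'; at [5:8] → '786'; at [10:12] → '88'.
`findall` yields the raw match text (3 of them) because the pattern has no groups.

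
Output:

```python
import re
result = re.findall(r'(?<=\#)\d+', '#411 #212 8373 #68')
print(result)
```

['411', '212', '68']

The lookaround is zero-width — it requires the adjacent text to match without consuming it, so the asserted text isn't part of the match.
`findall` yields the raw match text (3 of them) because the pattern has no groups.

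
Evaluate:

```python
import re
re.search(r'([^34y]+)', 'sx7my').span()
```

(0, 4)

The match spans [0:4] → 'sx7m'.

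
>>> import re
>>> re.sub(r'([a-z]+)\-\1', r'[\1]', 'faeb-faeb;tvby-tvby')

'[faeb];[tvby]'

A backreference is literal: `\1` must see the identical characters the first group matched.
Matches: at [0:9] → 'faeb-faeb'; at [10:19] → 'tvby-tvby'.
`\1` in the replacement pulls in group 1's text for each match.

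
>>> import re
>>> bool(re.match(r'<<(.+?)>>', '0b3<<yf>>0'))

`re.match` only tries the pattern at the start of the string.
Here the pattern fails at index 0, so the call returns None, and `bool(None)` is False.

False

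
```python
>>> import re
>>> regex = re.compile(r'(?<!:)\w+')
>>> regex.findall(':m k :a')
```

['k']

A negative assertion filters positions out without eating any characters.
Walking the string: at [3:4] → 'k'.
`findall` yields the raw match text (1 of them) because the pattern has no groups.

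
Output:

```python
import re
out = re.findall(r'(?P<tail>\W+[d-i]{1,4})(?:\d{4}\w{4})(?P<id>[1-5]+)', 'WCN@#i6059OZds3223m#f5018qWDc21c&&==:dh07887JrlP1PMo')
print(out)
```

[('@#i', '3223'), ('#f', '21')]

2 groups means each result is a tuple of 2 captured strings — 2 here.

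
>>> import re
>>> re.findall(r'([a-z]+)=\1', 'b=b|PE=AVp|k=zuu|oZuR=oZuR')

A backreference is literal: `\1` must see the identical characters the first group matched.
With a single group, `findall` returns only what that group captured — 1 item.

['b']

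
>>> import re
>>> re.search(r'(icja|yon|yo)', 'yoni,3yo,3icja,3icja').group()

'yon'

`|` is ordered: at each position the engine commits to the first alternative that works.
`re.search` scans for the first position where the pattern succeeds.
The match spans [0:3] → 'yon'.
Captured: group 1 = 'yon'.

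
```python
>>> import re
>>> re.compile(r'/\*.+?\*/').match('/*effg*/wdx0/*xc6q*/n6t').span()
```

Because the quantifier is non-greedy, it stops expanding at the earliest point where the rest of the pattern can succeed.
`match` is anchored at position 0; if the pattern doesn't fit there, it returns None.
The match spans [0:8] → '/*effg*/'.

(0, 8)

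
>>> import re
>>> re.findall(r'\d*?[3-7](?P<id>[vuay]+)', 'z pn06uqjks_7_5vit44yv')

This matches zero or more of a digit (lazy), then a character in [3-7]; then one or more of one of [vuay] (captured as 'id').
Walking the string: at [4:7] match '06u', group 1 = 'u'; at [14:16] match '5v', group 1 = 'v'; at [18:22] match '44yv', group 1 = 'yv'.
With a single group, `findall` returns only what that group captured — 3 items.

['u', 'v', 'yv']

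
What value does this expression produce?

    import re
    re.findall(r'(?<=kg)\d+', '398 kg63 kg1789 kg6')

The positive lookaround only admits positions where the adjacent text matches; those characters stay outside the span.
Scanning left to right: at [6:8] → '63'; at [11:15] → '1789'; at [18:19] → '6'.
With no groups in the pattern, `findall` gives back each whole match — 3 here.

['63', '1789', '6']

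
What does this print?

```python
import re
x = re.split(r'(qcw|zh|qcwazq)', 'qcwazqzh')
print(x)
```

Alternation tries branches left to right and keeps the first one that lets the overall match succeed at that position.
Because the pattern has a capturing group, `split` also inserts each captured text between the pieces.

['', 'qcw', 'azq', 'zh', '']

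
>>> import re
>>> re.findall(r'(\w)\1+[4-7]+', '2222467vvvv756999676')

['2', 'v', '9']

`\1` has to match the exact text group 1 already captured.
Walking the string: at [0:7] match '2222467', group 1 = '2'; at [7:14] match 'vvvv756', group 1 = 'v'; at [14:20] match '999676', group 1 = '9'.
`findall` collects group 1 from each match (3 total).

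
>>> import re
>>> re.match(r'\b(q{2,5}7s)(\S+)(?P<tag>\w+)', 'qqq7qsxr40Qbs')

`re.match` only tries the pattern at the start of the string.
Here the string doesn't start with a match, so the call returns None.

None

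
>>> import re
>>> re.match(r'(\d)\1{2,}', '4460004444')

None

`\1` is not a pattern — it's the concrete string captured by group 1, re-applied verbatim.
`re.match` won't scan ahead — the pattern has to work from the very first character.
Here position 0 doesn't satisfy it, so the call returns None.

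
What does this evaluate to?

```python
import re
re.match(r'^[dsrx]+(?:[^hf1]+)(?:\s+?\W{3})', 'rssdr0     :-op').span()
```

Pattern: anchored at the start of the string; then one or more of one of [dsrx]; then one or more of any character except [hf1] (non-capturing group); then one or more of whitespace (lazy), then exactly 3 of a non-word character (non-capturing group).
With `match`, the pattern is implicitly anchored at the beginning.
The match spans [0:13] → 'rssdr0     :-'.

(0, 13)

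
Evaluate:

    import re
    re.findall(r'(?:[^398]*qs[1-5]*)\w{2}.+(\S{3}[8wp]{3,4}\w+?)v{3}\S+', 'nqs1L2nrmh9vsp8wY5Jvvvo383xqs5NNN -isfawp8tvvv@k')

This matches zero or more of any character except [398], then the literal 'qs', then zero or more of a character in [1-5] (non-capturing group); then exactly 2 of a word character, then one or more of any character; then exactly 3 of a non-whitespace character, then 3 to 4 of one of [8wp], then one or more of a word character (lazy) (captured); then exactly 3 of the literal 'v', then one or more of a non-whitespace character.
Scanning left to right: at [0:48] match 'nqs1L2nrmh9vsp8wY5Jvvvo383xqs5NNN -isfawp8tvvv@k', group 1 = 'sfawp8t'.
Because there's exactly one group, `findall` drops the full match and keeps group 1 from the one hit.

['sfawp8t']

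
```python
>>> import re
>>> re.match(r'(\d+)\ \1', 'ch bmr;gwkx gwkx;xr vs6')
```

`\1` is not a pattern — it's the concrete string captured by group 1, re-applied verbatim.
`re.match` won't scan ahead — the pattern has to work from the very first character.
Here the string doesn't start with a match, so the call returns None.

None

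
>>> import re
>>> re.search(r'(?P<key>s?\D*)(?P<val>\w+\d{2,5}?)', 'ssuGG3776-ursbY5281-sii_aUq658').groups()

This matches optionally a literal 's', then zero or more of a non-digit (captured as 'key'); then one or more of a word character, then 2 to 5 of a digit (lazy) (captured as 'val').
`search` walks the string left to right and returns the first match it finds.
The match spans [0:9] → 'ssuGG3776'.
Captured: group 1 = 'ssuGG', group 2 = '3776'.

('ssuGG', '3776')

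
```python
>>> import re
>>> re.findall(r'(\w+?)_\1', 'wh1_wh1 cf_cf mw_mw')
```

['wh1', 'cf', 'mw']

The backreference `\1` re-matches whatever the first group consumed, character for character.
Walking the string: at [0:7] match 'wh1_wh1', group 1 = 'wh1'; at [8:13] match 'cf_cf', group 1 = 'cf'; at [14:19] match 'mw_mw', group 1 = 'mw'.
With a single group, `findall` returns only what that group captured — 3 items.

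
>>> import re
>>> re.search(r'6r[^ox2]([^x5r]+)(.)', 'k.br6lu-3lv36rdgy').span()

(12, 17)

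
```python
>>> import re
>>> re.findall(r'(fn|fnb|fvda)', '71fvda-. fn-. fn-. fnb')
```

['fvda', 'fn', 'fn', 'fn']

`|` is ordered: at each position the engine commits to the first alternative that works.
One capturing group, so `findall` returns just the captured substring from each match — 4 in all.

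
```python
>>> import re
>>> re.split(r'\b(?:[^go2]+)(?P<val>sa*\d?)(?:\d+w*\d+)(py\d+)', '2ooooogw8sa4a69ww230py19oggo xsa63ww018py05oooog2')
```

Pattern: a word boundary (`\b`, zero-width); then one or more of any character except [go2] (non-capturing group); then a literal 's', then zero or more of the literal 'a', then optionally a digit (captured as 'val'); then one or more of a digit, then zero or more of the literal 'w', then one or more of a digit (non-capturing group); then the literal 'py', then one or more of a digit (captured).
Because the pattern has a capturing group, `split` also inserts each captured text between the pieces.

['2ooooogw8sa4a69ww230py19oggo', 'sa6', 'py05', 'oooog2']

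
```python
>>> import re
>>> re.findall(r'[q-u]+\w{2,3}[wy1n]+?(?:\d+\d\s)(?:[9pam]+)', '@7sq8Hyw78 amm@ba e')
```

Since nothing is captured, `findall` lists the 1 matched substring directly.

['sq8Hyw78 amm']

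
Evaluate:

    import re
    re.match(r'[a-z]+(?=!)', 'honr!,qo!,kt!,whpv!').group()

'honr'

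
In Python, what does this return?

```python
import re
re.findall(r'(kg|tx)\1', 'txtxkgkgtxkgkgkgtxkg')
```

A backreference is literal: `\1` must see the identical characters the first group matched.
Because there's exactly one group, `findall` drops the full match and keeps group 1 from each hit.

['tx', 'kg', 'kg']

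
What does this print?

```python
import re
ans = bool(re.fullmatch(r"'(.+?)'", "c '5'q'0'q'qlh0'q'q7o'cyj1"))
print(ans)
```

For `fullmatch`, every character of the input must be accounted for by the pattern.
Here there's no way to consume every character, so the call returns None, and `bool(None)` is False.

False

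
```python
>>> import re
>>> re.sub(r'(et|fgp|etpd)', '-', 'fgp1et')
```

'-1-'

Matches: at [0:3] → 'fgp'; at [4:6] → 'et'.
Each match is replaced by '-'.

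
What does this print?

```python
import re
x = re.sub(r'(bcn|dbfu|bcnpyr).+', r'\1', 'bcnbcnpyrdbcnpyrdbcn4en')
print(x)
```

bcn

The replacement refers to a captured group, so each match is rewritten using its own captured text.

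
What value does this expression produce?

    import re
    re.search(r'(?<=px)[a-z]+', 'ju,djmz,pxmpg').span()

The lookaround is zero-width — it requires the adjacent text to match without consuming it, so the asserted text isn't part of the match.
The match spans [10:13] → 'mpg'.

(10, 13)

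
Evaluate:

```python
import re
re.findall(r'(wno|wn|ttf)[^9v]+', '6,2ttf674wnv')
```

`findall` collects group 1 from the one match (1 total).

['ttf']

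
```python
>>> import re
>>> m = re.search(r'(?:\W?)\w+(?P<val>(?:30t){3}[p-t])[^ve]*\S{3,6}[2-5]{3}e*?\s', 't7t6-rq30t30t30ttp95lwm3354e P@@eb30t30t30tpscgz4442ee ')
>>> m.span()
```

(4, 29)

The pattern matches optionally a non-word character (non-capturing group); then one or more of a word character; then the literal '30t' repeated 3 times, then a character in [p-t] (captured as 'val'); then zero or more of any character except [ve], then 3 to 6 of a non-whitespace character; then exactly 3 of a character in [2-5], then zero or more of the literal 'e' (lazy), then whitespace.
Unlike `match`, `search` isn't anchored — it looks for the pattern anywhere in the string.
The match spans [4:29] → '-rq30t30t30ttp95lwm3354e '.
Captured: group 1 = '30t30t30tt'.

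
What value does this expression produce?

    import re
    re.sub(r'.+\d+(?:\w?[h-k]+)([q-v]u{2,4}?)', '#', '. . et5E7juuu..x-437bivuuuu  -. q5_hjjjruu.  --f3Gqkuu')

'#.  --f3Gqkuu'

This matches one or more of any character, then one or more of a digit; then optionally a word character, then one or more of a character in [h-k] (non-capturing group); then a character in [q-v], then 2 to 4 of a literal 'u' (lazy) (captured).
Matches: at [0:42] → '. . et5E7juuu..x-437bivuuuu  -. q5_hjjjruu'.
Every occurrence is swapped for '#'.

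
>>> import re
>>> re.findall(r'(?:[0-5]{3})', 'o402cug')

['402']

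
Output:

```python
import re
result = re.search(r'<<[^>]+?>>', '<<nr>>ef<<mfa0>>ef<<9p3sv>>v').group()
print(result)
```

<<nr>>

The match spans [0:6] → '<<nr>>'.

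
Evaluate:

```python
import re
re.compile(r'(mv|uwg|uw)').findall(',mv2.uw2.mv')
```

['mv', 'uw', 'mv']

`findall` collects group 1 from each match (3 total).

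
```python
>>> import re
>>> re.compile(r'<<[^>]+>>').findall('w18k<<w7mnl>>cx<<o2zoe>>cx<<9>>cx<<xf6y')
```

['<<w7mnl>>', '<<o2zoe>>', '<<9>>']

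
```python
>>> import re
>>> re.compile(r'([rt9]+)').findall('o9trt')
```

The pattern matches one or more of one of [rt9] (captured).
Scanning left to right: at [1:5] match '9trt', group 1 = '9trt'.
With a single group, `findall` returns only what that group captured — 1 item.

['9trt']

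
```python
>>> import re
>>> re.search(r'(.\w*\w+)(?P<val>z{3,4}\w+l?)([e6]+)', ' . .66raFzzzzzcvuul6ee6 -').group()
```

'.66raFzzzzzcvuul6ee6'

The match spans [3:23] → '.66raFzzzzzcvuul6ee6'.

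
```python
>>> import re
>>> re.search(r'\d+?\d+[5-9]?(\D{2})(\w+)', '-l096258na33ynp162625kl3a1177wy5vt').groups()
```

('na', '33ynp162625kl3a1177wy5vt')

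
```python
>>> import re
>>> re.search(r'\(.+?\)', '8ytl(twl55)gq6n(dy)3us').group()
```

A `+?`/`*?`/`{m,n}?` starts at its minimum and grows only as far as needed for what follows to match.
`re.search` tries every starting position until one works.
The match spans [4:11] → '(twl55)'.

'(twl55)'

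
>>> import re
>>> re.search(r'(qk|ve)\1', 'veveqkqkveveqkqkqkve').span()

`\1` has to match the exact text group 1 already captured.
`search` walks the string left to right and returns the first match it finds.
The match spans [0:4] → 'veve'.
Captured: group 1 = 've'.

(0, 4)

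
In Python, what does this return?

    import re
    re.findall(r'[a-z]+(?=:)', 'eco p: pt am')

The `(?=…)`/`(?<=…)` assertion just peeks at neighbouring text; it doesn't advance the match position.
No capturing groups, so `findall` returns the 1 full match string.

['p']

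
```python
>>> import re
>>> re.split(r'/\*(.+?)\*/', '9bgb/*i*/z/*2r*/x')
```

Matches to split on: at [4:9] → '/*i*/'; at [10:16] → '/*2r*/'.
With a capturing group present, the delimiter's captured portion is kept in the result list.

['9bgb', 'i', 'z', '2r', 'x']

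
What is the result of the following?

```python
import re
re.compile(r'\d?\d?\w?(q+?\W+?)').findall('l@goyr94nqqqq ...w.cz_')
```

The `?` after the quantifier makes it lazy — it takes as little as possible before letting the rest of the pattern try.
`findall` collects group 1 from the one match (1 total).

['qqqq ']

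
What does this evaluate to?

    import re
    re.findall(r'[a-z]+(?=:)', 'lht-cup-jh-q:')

The positive lookaround only admits positions where the adjacent text matches; those characters stay outside the span.
Walking the string: at [11:12] → 'q'.
With no groups in the pattern, `findall` gives back each whole match — 1 here.

['q']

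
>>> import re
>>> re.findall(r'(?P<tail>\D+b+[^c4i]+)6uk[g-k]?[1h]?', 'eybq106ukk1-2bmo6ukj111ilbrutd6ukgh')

['eybq106ukk1-2bmo', 'ilbrutd']

Pattern: one or more of a non-digit, then one or more of the literal 'b', then one or more of any character except [c4i] (captured as 'tail'); then the literal '6uk', then optionally a character in [g-k], then optionally one of [1h].
Walking the string: at [0:21] match 'eybq106ukk1-2bmo6ukj1', group 1 = 'eybq106ukk1-2bmo'; at [23:35] match 'ilbrutd6ukgh', group 1 = 'ilbrutd'.
`findall` collects group 1 from each match (2 total).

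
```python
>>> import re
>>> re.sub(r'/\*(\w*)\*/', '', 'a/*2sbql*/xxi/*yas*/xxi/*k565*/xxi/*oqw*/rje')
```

Each match is replaced by ''.

'axxixxixxirje'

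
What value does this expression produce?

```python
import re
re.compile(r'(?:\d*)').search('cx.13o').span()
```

The pattern matches zero or more of a digit (non-capturing group).
`re.search` tries every starting position until one works.
The match spans [0:0] → ''.

(0, 0)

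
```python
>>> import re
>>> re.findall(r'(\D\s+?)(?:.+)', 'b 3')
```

Pattern: a non-digit, then one or more of whitespace (lazy) (captured); then one or more of any character (non-capturing group).
Walking the string: at [0:3] match 'b 3', group 1 = 'b '.
Because there's exactly one group, `findall` drops the full match and keeps group 1 from the one hit.

['b ']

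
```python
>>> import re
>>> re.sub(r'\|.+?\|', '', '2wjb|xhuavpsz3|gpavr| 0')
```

The `?` after the quantifier makes it lazy — it takes as little as possible before letting the rest of the pattern try.
`sub` substitutes '' at each match site.

'2wjbgpavr| 0'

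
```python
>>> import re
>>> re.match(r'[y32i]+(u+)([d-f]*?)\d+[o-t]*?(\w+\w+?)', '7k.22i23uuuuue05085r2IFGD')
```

None

The pattern matches one or more of one of [y32i]; then one or more of a literal 'u' (captured); then zero or more of a character in [d-f] (lazy) (captured); then one or more of a digit, then zero or more of a character in [o-t] (lazy); then one or more of a word character, then one or more of a word character (lazy) (captured).
`re.match` won't scan ahead — the pattern has to work from the very first character.
Here the string doesn't start with a match, so the call returns None.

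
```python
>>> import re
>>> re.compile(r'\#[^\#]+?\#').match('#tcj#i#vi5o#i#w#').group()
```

'#tcj#'

`match` is anchored at position 0; if the pattern doesn't fit there, it returns None.
The match spans [0:5] → '#tcj#'.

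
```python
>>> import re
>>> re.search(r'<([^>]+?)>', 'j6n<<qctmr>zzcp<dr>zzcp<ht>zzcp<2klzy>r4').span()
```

(3, 11)

The match spans [3:11] → '<<qctmr>'.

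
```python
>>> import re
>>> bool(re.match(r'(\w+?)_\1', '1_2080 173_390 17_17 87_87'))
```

False

A backreference is literal: `\1` must see the identical characters the first group matched.
`match` is anchored at position 0; if the pattern doesn't fit there, it returns None.
Here the string doesn't start with a match, so the call returns None, and `bool(None)` is False.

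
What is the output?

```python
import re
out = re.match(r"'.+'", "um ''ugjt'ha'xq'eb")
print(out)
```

With `match`, the pattern is implicitly anchored at the beginning.
Here the pattern fails at index 0, so the call returns None.

None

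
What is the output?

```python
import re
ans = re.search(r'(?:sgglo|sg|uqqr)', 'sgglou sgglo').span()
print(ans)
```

(0, 5)

The regex engine tests alternatives in the order written; an earlier branch that matches wins even if a later one would match more.
`search` walks the string left to right and returns the first match it finds.
The match spans [0:5] → 'sgglo'.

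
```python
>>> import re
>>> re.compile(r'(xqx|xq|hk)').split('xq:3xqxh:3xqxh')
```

['', 'xq', ':3', 'xqx', 'h:3', 'xqx', 'h']

Alternation isn't longest-match — the leftmost alternative that fits at this position is chosen.
Because the pattern has a capturing group, `split` also inserts each captured text between the pieces.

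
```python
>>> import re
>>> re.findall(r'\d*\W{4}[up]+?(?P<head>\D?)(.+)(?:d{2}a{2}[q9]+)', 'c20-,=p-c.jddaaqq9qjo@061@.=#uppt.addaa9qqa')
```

This matches zero or more of a digit, then exactly 4 of a non-word character, then one or more of one of [up] (lazy); then optionally a non-digit (captured as 'head'); then one or more of any character (captured); then exactly 2 of the literal 'd', then exactly 2 of the literal 'a', then one or more of one of [q9] (non-capturing group).
A non-greedy quantifier consumes as few characters as it can — just enough that the remainder of the pattern still matches from where it stops; whatever follows it matches normally.
Scanning left to right: at [22:42] match '061@.=#uppt.addaa9qq', groups = ('p', 'pt.a').
With 2 capturing groups, `findall` returns a 2-tuple per match.

[('p', 'pt.a')]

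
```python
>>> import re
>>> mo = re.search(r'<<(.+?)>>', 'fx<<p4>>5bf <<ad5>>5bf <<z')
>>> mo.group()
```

`re.search` tries every starting position until one works.
The match spans [2:8] → '<<p4>>'.
Captured: group 1 = 'p4'.

'<<p4>>'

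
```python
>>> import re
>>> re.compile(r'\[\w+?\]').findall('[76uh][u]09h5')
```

`findall` yields the raw match text (2 of them) because the pattern has no groups.

['[76uh]', '[u]']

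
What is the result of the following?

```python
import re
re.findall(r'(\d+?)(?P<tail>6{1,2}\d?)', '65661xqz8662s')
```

[('65', '661'), ('8', '662')]

Pattern: one or more of a digit (lazy) (captured); then 1 to 2 of the literal '6', then optionally a digit (captured as 'tail').
Matches: at [0:5] match '65661', groups = ('65', '661'); at [8:12] match '8662', groups = ('8', '662').
`findall` packs the 2 group values into a tuple for every match.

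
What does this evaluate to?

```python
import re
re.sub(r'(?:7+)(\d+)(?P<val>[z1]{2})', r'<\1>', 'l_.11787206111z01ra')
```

'l_.11<8720611>01ra'

This matches one or more of a literal '7' (non-capturing group); then one or more of a digit (captured); then exactly 2 of one of [z1] (captured as 'val').
Each match is replaced using the text its own group 1 captured.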